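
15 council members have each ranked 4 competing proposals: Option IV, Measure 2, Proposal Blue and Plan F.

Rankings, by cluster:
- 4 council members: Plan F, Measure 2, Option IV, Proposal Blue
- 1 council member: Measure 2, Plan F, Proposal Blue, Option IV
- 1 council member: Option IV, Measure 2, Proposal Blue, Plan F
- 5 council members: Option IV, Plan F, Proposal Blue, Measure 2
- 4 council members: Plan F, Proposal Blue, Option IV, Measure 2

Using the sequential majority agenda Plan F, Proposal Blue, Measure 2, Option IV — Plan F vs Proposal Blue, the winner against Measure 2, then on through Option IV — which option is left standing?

Plan F

Round 1: Plan F vs Proposal Blue — 14–1, Plan F advances.
Round 2: Plan F vs Measure 2 — 13–2, Plan F advances.
Round 3: Plan F vs Option IV — 9–6, Plan F advances.
Plan F survives the agenda.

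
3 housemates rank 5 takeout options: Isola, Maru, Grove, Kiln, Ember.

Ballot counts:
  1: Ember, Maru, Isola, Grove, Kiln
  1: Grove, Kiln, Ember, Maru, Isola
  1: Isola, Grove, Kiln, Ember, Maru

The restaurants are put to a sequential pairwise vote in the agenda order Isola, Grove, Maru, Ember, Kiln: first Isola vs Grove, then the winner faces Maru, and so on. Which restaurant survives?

Kiln

Round 1: Isola vs Grove — 2–1, Isola advances.
Round 2: Isola vs Maru — 1–2, Maru advances.
Round 3: Maru vs Ember — 0–3, Ember advances.
Round 4: Ember vs Kiln — 1–2, Kiln advances.
Kiln survives the agenda.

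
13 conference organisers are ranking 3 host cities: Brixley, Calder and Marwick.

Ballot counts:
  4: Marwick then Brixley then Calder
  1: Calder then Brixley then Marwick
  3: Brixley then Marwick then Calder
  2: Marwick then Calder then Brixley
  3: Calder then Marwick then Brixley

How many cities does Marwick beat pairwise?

2

Marwick against each rival (13 organisers):
Marwick vs Brixley: 9 to 4, Marwick.
Marwick vs Calder: 9 to 4, Marwick.
Marwick beats Brixley, Calder — 2 pairwise wins.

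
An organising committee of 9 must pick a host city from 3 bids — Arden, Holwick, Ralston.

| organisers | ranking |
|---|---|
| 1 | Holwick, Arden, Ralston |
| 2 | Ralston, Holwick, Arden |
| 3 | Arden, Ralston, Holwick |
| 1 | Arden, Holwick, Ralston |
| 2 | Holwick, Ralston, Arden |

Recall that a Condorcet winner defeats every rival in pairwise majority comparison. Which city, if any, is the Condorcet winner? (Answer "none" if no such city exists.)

Pairwise majorities:
Arden vs Holwick: Arden preferred on 3+1 = 4 ballots; Holwick wins 5–4.
Arden vs Ralston: 1+3+1 = 5 for Arden, 4 for Ralston — Arden by 5–4.
Holwick vs Ralston: Holwick preferred on 1+1+2 = 4 ballots; Ralston wins 5–4.
No city is unbeaten: Arden loses to Holwick; Holwick loses to Ralston; Ralston loses to Arden. In particular Arden beats Ralston beats Holwick beats Arden is a majority cycle — no Condorcet winner exists.

none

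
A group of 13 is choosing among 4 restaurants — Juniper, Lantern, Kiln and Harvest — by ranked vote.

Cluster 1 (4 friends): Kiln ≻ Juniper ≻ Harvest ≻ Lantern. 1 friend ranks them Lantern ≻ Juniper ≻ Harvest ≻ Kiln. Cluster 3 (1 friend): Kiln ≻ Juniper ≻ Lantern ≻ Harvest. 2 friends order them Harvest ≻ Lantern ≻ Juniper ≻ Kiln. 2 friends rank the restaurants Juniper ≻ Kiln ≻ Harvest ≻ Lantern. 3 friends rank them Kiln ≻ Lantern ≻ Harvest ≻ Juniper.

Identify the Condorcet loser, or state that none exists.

Pairwise majorities:
Juniper–Lantern: Juniper 7–6.
Juniper vs Kiln: Kiln, 8–5.
Juniper vs Harvest: Juniper wins 8–5.
Lantern–Kiln: Kiln 10–3.
Lantern–Harvest: Harvest 8–5.
Kiln vs Harvest: 10 to 3, Kiln.
Lantern loses to every other restaurant — it is the Condorcet loser.

Lantern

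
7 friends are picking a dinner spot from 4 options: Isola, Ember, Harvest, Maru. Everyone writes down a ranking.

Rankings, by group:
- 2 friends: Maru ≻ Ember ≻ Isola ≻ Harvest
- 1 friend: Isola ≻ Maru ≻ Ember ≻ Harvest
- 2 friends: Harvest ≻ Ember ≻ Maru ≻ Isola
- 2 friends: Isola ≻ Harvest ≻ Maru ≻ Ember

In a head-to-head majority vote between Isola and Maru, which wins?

Maru

Ballots ranking Isola above Maru: 1 + 2 = 3.
Ballots ranking Maru above Isola: 7 − 3 = 4.
Maru wins the head-to-head 4–3.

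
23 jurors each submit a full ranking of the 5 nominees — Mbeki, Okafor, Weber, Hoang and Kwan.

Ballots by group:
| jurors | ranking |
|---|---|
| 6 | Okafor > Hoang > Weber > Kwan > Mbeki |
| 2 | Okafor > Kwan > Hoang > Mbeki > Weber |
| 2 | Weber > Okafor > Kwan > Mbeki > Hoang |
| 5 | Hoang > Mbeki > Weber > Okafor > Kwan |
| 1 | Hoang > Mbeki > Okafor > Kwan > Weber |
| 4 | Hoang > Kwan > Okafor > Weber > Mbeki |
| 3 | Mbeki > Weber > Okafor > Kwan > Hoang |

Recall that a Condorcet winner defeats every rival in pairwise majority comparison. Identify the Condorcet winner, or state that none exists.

Okafor

Pairwise majorities:
Mbeki vs Okafor: Mbeki preferred on 5+1+3 = 9 ballots; Okafor wins 14–9.
Mbeki vs Weber: 11 to 12, Weber.
Mbeki vs Hoang: Hoang wins 18–5.
Mbeki vs Kwan: Mbeki preferred on 5+1+3 = 9 ballots; Kwan wins 14–9.
Okafor vs Weber: Okafor preferred on 6+2+1+4 = 13 ballots; Okafor wins 13–10.
Okafor vs Hoang: Okafor, 13–10.
Okafor vs Kwan: Okafor wins 19–4.
Weber vs Hoang: 2+3 = 5 for Weber, 18 for Hoang — Hoang by 18–5.
Weber vs Kwan: Weber, 16–7.
Hoang vs Kwan: Hoang is ranked higher on 6+5+1+4 = 16 ballots, Kwan on 7. Hoang wins 16–7.
Only Okafor has no losses; Okafor is the Condorcet winner.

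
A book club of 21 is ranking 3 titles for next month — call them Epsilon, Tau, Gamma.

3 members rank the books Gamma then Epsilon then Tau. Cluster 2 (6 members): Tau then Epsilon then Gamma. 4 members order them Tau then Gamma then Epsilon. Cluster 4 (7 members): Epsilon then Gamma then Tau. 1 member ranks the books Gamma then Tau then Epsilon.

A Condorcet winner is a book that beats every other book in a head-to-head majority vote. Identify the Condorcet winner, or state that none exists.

none

Head-to-head results (21 members):
Epsilon vs Tau: Epsilon preferred on 3+7 = 10 ballots; Tau wins 11–10.
Epsilon vs Gamma: 13 to 8, Epsilon.
Tau vs Gamma: 6+4 = 10 for Tau, 11 for Gamma — Gamma by 11–10.
Each book drops at least one matchup (Epsilon loses to Tau; Tau loses to Gamma; Gamma loses to Epsilon); the cycle Epsilon beats Gamma beats Tau beats Epsilon rules out a Condorcet winner.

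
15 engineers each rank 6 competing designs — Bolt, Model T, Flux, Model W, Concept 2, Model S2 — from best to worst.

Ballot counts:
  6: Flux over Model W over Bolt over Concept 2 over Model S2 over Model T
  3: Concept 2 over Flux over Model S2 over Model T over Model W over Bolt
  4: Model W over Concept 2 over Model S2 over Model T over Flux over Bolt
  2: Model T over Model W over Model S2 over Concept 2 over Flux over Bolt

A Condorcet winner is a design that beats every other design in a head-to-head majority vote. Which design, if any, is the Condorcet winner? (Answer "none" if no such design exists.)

Head-to-head results (15 engineers):
Bolt vs Model T: Model T, 9–6.
Bolt vs Flux: Bolt preferred on 0 ballots; Flux wins 15–0.
Bolt vs Model W: 0 to 15, Model W.
Bolt vs Concept 2: Bolt is ranked higher on 6 ballots, Concept 2 on 9. Concept 2 wins 9–6.
Bolt–Model S2: Model S2 9–6.
Model T vs Flux: Model T preferred on 4+2 = 6 ballots; Flux wins 9–6.
Model T vs Model W: Model W, 10–5.
Model T vs Concept 2: Model T preferred on 2 ballots; Concept 2 wins 13–2.
Model T vs Model S2: 2 to 13, Model S2.
Flux vs Model W: 9 to 6, Flux.
Flux vs Concept 2: Concept 2 wins 9–6.
Flux–Model S2: Flux 9–6.
Model W vs Concept 2: Model W, 12–3.
Model W vs Model S2: Model W, 12–3.
Concept 2 vs Model S2: Concept 2 preferred on 6+3+4 = 13 ballots; Concept 2 wins 13–2.
Every design loses at least once (Bolt loses to Model T; Model T loses to Flux; Flux loses to Concept 2; Model W loses to Flux; Concept 2 loses to Model W; Model S2 loses to Flux). The majority relation contains the cycle Flux beats Model W beats Concept 2 beats Flux, so there is no Condorcet winner.

none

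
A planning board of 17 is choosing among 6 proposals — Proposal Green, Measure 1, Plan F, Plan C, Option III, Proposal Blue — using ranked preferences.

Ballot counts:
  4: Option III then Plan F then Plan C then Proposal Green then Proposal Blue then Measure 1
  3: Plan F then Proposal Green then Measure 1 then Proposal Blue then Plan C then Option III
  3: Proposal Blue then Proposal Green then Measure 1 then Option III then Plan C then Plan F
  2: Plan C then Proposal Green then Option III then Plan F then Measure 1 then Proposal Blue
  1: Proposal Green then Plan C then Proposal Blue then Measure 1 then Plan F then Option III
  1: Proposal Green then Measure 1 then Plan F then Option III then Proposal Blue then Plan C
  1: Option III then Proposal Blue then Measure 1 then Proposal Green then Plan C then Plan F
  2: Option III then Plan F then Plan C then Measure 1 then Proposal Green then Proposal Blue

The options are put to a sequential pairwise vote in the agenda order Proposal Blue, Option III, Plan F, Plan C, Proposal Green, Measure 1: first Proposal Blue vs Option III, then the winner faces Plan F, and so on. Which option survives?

Proposal Green

Round 1: Proposal Blue vs Option III — 7–10, Option III advances.
Round 2: Option III vs Plan F — 12–5, Option III advances.
Round 3: Option III vs Plan C — 11–6, Option III advances.
Round 4: Option III vs Proposal Green — 7–10, Proposal Green advances.
Round 5: Proposal Green vs Measure 1 — 14–3, Proposal Green advances.
Proposal Green survives the agenda.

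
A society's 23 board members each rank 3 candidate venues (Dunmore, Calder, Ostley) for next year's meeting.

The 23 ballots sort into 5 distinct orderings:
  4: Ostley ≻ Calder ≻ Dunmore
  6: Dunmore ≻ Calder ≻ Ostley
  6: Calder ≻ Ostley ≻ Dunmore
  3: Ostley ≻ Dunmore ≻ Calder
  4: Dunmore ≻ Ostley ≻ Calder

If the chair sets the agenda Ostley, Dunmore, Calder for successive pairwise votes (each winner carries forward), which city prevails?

Calder

Round 1: Ostley vs Dunmore — 13–10, Ostley advances.
Round 2: Ostley vs Calder — 11–12, Calder advances.
The agenda winner is Calder.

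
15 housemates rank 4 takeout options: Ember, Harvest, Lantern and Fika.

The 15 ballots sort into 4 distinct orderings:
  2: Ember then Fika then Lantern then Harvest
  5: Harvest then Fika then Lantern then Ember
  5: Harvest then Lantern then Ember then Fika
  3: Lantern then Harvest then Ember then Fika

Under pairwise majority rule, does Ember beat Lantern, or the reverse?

Lantern

Ballots ranking Ember above Lantern: 2.
Ballots ranking Lantern above Ember: 15 − 2 = 13.
Lantern wins the head-to-head 13–2.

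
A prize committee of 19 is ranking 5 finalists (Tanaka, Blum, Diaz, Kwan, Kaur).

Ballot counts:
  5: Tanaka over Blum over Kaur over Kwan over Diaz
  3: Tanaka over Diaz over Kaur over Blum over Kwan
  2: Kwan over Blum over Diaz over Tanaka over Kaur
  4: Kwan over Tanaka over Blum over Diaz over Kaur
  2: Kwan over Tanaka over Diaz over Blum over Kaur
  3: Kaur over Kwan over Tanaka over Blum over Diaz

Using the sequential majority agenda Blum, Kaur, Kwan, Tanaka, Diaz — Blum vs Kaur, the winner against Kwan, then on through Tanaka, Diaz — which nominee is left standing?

Round 1: Blum vs Kaur — 13–6, Blum advances.
Round 2: Blum vs Kwan — 8–11, Kwan advances.
Round 3: Kwan vs Tanaka — 11–8, Kwan advances.
Round 4: Kwan vs Diaz — 16–3, Kwan advances.
Kwan survives the agenda.

Kwan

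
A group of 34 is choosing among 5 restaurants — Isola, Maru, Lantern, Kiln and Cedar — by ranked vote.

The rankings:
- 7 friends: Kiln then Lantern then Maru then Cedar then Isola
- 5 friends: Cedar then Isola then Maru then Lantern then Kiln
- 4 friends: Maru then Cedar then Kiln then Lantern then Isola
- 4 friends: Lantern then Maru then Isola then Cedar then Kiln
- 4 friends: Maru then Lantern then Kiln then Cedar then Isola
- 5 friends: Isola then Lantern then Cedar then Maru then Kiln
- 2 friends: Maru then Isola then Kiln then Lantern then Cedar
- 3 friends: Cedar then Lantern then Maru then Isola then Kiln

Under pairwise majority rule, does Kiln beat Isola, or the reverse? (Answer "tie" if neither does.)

Isola

Ballots ranking Kiln above Isola: 7 + 4 + 4 = 15.
Ballots ranking Isola above Kiln: 34 − 15 = 19.
Isola wins the head-to-head 19–15.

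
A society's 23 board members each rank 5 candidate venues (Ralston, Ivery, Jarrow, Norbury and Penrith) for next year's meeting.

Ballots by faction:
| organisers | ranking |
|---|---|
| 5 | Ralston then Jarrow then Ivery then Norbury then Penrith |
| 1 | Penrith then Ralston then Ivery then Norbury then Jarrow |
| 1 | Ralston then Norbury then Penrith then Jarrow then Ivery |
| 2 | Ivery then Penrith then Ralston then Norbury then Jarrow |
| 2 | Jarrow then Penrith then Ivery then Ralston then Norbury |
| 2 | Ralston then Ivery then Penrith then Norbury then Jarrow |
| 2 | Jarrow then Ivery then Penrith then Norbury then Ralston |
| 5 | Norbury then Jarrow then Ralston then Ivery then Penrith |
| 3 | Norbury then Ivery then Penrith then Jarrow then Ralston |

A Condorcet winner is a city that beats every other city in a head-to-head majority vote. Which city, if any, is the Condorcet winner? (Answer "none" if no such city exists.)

none

Pairwise majorities:
Ralston vs Ivery: Ralston wins 14–9.
Ralston vs Jarrow: Jarrow, 12–11.
Ralston–Norbury: Ralston 13–10.
Ralston–Penrith: Ralston 13–10.
Ivery–Jarrow: Jarrow 15–8.
Ivery vs Norbury: Ivery wins 14–9.
Ivery vs Penrith: Ivery wins 19–4.
Jarrow–Norbury: Norbury 14–9.
Jarrow–Penrith: Jarrow 14–9.
Norbury vs Penrith: Norbury wins 14–9.
No city is unbeaten: Ralston loses to Jarrow; Ivery loses to Ralston; Jarrow loses to Norbury; Norbury loses to Ralston; Penrith loses to Ralston. In particular Ralston → Norbury → Jarrow → Ralston is a majority cycle — no Condorcet winner exists.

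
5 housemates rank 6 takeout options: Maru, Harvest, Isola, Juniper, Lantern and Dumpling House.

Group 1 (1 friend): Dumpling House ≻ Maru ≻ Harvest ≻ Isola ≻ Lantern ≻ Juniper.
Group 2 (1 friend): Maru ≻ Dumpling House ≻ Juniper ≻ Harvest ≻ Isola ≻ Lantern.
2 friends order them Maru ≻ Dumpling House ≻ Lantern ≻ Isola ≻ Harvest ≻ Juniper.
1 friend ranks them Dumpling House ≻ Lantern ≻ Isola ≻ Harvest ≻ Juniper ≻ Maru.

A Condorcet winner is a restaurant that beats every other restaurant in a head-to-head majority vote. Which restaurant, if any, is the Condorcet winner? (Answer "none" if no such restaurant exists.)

Check each pair by majority over 5 ballots:
Maru vs Harvest: Maru preferred on 1+1+2 = 4 ballots; Maru wins 4–1.
Maru vs Isola: 1+1+2 = 4 for Maru, 1 for Isola — Maru by 4–1.
Maru vs Juniper: Maru preferred on 1+1+2 = 4 ballots; Maru wins 4–1.
Maru vs Lantern: Maru, 4–1.
Maru vs Dumpling House: Maru is ranked higher on 1+2 = 3 ballots, Dumpling House on 2. Maru wins 3–2.
Harvest vs Isola: Isola, 3–2.
Harvest vs Juniper: Harvest preferred on 1+2+1 = 4 ballots; Harvest wins 4–1.
Harvest vs Lantern: 1+1 = 2 for Harvest, 3 for Lantern — Lantern by 3–2.
Harvest vs Dumpling House: Dumpling House, 5–0.
Isola vs Juniper: Isola is ranked higher on 1+2+1 = 4 ballots, Juniper on 1. Isola wins 4–1.
Isola vs Lantern: 2 to 3, Lantern.
Isola vs Dumpling House: Dumpling House, 5–0.
Juniper vs Lantern: Lantern, 4–1.
Juniper vs Dumpling House: 0 for Juniper, 5 for Dumpling House — Dumpling House by 5–0.
Lantern vs Dumpling House: Dumpling House wins 5–0.
Maru wins every pairwise contest, so Maru is the Condorcet winner.

Maru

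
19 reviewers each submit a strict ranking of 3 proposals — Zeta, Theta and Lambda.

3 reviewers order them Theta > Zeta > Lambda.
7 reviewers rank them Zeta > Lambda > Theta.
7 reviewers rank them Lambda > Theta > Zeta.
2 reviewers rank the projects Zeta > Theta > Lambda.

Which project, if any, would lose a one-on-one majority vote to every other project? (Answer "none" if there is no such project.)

none

Pairwise majorities:
Zeta vs Theta: Theta wins 10–9.
Zeta vs Lambda: 12 to 7, Zeta.
Theta vs Lambda: 3+2 = 5 for Theta, 14 for Lambda — Lambda by 14–5.
No project is winless: Zeta beats Lambda; Theta beats Zeta; Lambda beats Theta. There is no Condorcet loser.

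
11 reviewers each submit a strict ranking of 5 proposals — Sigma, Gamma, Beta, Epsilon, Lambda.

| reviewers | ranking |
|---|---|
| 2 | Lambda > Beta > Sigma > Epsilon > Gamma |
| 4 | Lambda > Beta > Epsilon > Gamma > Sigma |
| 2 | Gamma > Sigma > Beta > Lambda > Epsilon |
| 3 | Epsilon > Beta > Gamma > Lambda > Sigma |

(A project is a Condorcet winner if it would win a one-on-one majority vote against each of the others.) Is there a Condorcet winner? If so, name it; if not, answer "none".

Lambda

Check each pair by majority over 11 ballots:
Sigma vs Gamma: 2 to 9, Gamma.
Sigma vs Beta: Sigma preferred on 2 ballots; Beta wins 9–2.
Sigma vs Epsilon: 2+2 = 4 for Sigma, 7 for Epsilon — Epsilon by 7–4.
Sigma vs Lambda: 2 to 9, Lambda.
Gamma vs Beta: 2 to 9, Beta.
Gamma vs Epsilon: Gamma preferred on 2 ballots; Epsilon wins 9–2.
Gamma vs Lambda: 2+3 = 5 for Gamma, 6 for Lambda — Lambda by 6–5.
Beta vs Epsilon: Beta is ranked higher on 2+4+2 = 8 ballots, Epsilon on 3. Beta wins 8–3.
Beta vs Lambda: 2+3 = 5 for Beta, 6 for Lambda — Lambda by 6–5.
Epsilon vs Lambda: 3 to 8, Lambda.
Lambda defeats every rival head-to-head and is the Condorcet winner.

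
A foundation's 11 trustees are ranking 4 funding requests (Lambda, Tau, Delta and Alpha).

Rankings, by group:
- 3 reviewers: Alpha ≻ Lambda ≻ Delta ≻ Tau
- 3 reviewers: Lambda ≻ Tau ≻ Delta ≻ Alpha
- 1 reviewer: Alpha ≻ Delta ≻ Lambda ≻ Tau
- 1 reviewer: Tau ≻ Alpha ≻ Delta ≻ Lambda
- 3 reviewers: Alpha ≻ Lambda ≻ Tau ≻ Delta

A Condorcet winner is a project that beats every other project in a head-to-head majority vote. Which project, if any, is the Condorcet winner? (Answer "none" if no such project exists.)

Alpha

Pairwise majorities:
Lambda vs Tau: Lambda wins 10–1.
Lambda vs Delta: Lambda preferred on 3+3+3 = 9 ballots; Lambda wins 9–2.
Lambda vs Alpha: 3 to 8, Alpha.
Tau–Delta: Tau 7–4.
Tau vs Alpha: 4 to 7, Alpha.
Delta vs Alpha: Delta is ranked higher on 3 ballots, Alpha on 8. Alpha wins 8–3.
Alpha wins every pairwise contest, so Alpha is the Condorcet winner.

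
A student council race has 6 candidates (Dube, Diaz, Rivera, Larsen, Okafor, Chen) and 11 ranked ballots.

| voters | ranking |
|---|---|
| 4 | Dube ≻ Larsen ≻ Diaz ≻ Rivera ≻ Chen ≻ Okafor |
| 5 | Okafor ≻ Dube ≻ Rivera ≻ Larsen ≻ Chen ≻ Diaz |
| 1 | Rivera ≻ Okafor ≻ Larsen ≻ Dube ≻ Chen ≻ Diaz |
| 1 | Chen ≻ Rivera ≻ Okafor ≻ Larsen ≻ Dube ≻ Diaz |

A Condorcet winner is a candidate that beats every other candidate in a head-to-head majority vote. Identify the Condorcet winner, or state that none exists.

Head-to-head results (11 voters):
Dube vs Diaz: Dube preferred on 4+5+1+1 = 11 ballots; Dube wins 11–0.
Dube vs Rivera: 4+5 = 9 for Dube, 2 for Rivera — Dube by 9–2.
Dube vs Larsen: Dube preferred on 4+5 = 9 ballots; Dube wins 9–2.
Dube vs Okafor: Dube is ranked higher on 4 ballots, Okafor on 7. Okafor wins 7–4.
Dube vs Chen: 4+5+1 = 10 for Dube, 1 for Chen — Dube by 10–1.
Diaz vs Rivera: 4 to 7, Rivera.
Diaz vs Larsen: Diaz is ranked higher on 0 ballots, Larsen on 11. Larsen wins 11–0.
Diaz vs Okafor: Diaz preferred on 4 ballots; Okafor wins 7–4.
Diaz vs Chen: 4 to 7, Chen.
Rivera vs Larsen: 5+1+1 = 7 for Rivera, 4 for Larsen — Rivera by 7–4.
Rivera vs Okafor: Rivera preferred on 4+1+1 = 6 ballots; Rivera wins 6–5.
Rivera vs Chen: Rivera is ranked higher on 4+5+1 = 10 ballots, Chen on 1. Rivera wins 10–1.
Larsen vs Okafor: Larsen is ranked higher on 4 ballots, Okafor on 7. Okafor wins 7–4.
Larsen vs Chen: Larsen is ranked higher on 4+5+1 = 10 ballots, Chen on 1. Larsen wins 10–1.
Okafor vs Chen: 5+1 = 6 for Okafor, 5 for Chen — Okafor by 6–5.
Every candidate loses at least once (Dube loses to Okafor; Diaz loses to Dube; Rivera loses to Dube; Larsen loses to Dube; Okafor loses to Rivera; Chen loses to Dube). The majority relation contains the cycle Dube > Rivera > Okafor > Dube, so there is no Condorcet winner.

none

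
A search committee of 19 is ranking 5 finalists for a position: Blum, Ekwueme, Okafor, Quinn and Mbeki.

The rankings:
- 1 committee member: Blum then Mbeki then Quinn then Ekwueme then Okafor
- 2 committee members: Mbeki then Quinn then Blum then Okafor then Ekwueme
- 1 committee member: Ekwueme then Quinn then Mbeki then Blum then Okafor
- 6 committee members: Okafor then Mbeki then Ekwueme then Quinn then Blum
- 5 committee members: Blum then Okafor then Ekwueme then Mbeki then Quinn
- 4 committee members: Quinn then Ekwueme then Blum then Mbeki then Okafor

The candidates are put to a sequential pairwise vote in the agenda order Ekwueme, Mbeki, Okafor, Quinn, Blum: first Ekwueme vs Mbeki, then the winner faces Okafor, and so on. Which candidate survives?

Blum

Round 1: Ekwueme vs Mbeki — 10–9, Ekwueme advances.
Round 2: Ekwueme vs Okafor — 6–13, Okafor advances.
Round 3: Okafor vs Quinn — 11–8, Okafor advances.
Round 4: Okafor vs Blum — 6–13, Blum advances.
Blum survives the agenda.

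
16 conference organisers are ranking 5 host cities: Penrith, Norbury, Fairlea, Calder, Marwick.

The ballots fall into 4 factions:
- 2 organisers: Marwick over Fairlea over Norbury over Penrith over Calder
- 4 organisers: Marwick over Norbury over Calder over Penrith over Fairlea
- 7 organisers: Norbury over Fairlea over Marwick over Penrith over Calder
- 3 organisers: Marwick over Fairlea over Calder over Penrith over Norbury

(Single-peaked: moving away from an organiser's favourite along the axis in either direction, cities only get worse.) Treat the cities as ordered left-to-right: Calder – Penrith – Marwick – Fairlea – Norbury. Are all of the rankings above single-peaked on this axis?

Axis positions: Calder=1, Penrith=2, Marwick=3, Fairlea=4, Norbury=5.
Faction 1 (peak Marwick at position 3): ranking walks positions 3-4-5-2-1, expanding outward from the peak — single-peaked.
Faction 2: ranking walks positions 3-5-1-2-4; Norbury is ranked above Fairlea even though Fairlea lies between Norbury and the peak Marwick on the axis — preferences dip and rise again. Not single-peaked.
Faction 3 (peak Norbury at position 5): ranking walks positions 5-4-3-2-1, expanding outward from the peak — single-peaked.
Faction 4: ranking walks positions 3-4-1-2-5; Calder is ranked above Penrith even though Penrith lies between Calder and the peak Marwick on the axis — preferences dip and rise again. Not single-peaked.
Faction 2 violates single-peakedness, so the profile is not single-peaked on this axis.

no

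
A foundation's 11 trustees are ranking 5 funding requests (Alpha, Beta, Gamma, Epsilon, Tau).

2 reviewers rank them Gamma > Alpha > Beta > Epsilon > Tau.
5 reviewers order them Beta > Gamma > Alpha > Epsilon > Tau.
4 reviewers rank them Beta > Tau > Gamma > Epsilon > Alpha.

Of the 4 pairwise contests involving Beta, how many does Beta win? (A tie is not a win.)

4

Beta against each rival (11 reviewers):
Beta–Alpha: Beta 9–2.
Beta vs Gamma: Beta, 9–2.
Beta vs Epsilon: Beta preferred on 2+5+4 = 11 ballots; Beta wins 11–0.
Beta vs Tau: 11 to 0, Beta.
Beta beats Alpha, Gamma, Epsilon, Tau — 4 pairwise wins.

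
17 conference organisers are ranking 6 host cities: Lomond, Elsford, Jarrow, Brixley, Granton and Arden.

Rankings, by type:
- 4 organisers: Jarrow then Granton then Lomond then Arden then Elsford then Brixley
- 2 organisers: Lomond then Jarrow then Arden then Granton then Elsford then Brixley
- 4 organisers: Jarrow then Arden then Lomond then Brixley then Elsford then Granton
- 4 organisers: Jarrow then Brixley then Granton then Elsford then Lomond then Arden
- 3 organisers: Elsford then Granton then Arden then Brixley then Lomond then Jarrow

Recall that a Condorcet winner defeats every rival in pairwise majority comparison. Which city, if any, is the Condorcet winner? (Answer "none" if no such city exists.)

Head-to-head results (17 organisers):
Lomond vs Elsford: Lomond, 10–7.
Lomond vs Jarrow: Jarrow wins 12–5.
Lomond–Brixley: Lomond 10–7.
Lomond vs Granton: Granton wins 11–6.
Lomond vs Arden: Lomond wins 10–7.
Elsford vs Jarrow: Jarrow, 14–3.
Elsford–Brixley: Elsford 9–8.
Elsford vs Granton: Granton, 10–7.
Elsford vs Arden: Arden wins 10–7.
Jarrow vs Brixley: Jarrow, 14–3.
Jarrow vs Granton: Jarrow, 14–3.
Jarrow vs Arden: Jarrow wins 14–3.
Brixley vs Granton: Granton, 9–8.
Brixley vs Arden: Arden wins 13–4.
Granton vs Arden: Granton, 11–6.
Jarrow defeats every rival head-to-head and is the Condorcet winner.

Jarrow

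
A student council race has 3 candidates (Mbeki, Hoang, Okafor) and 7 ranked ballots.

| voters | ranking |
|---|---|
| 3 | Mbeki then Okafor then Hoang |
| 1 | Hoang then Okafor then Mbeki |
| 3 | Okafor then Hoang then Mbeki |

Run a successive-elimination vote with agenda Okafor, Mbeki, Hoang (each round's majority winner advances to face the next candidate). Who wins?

Round 1: Okafor vs Mbeki — 4–3, Okafor advances.
Round 2: Okafor vs Hoang — 6–1, Okafor advances.
Okafor survives the agenda.

Okafor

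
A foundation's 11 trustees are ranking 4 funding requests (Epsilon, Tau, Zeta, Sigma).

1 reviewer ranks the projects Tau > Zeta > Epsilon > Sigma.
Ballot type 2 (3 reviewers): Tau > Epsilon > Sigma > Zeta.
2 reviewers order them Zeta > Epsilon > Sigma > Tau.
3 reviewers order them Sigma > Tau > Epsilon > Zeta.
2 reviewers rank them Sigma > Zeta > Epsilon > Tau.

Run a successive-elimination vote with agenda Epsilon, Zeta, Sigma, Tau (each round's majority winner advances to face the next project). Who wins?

Round 1: Epsilon vs Zeta — 6–5, Epsilon advances.
Round 2: Epsilon vs Sigma — 6–5, Epsilon advances.
Round 3: Epsilon vs Tau — 4–7, Tau advances.
The agenda winner is Tau.

Tau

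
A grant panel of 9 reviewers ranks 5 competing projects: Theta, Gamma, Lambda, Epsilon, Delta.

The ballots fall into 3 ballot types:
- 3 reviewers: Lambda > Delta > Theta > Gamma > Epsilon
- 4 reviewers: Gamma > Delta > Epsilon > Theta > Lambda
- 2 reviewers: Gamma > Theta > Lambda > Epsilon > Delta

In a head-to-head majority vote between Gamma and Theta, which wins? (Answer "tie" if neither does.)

Ballots ranking Gamma above Theta: 4 + 2 = 6.
Ballots ranking Theta above Gamma: 9 − 6 = 3.
Gamma wins the head-to-head 6–3.

Gamma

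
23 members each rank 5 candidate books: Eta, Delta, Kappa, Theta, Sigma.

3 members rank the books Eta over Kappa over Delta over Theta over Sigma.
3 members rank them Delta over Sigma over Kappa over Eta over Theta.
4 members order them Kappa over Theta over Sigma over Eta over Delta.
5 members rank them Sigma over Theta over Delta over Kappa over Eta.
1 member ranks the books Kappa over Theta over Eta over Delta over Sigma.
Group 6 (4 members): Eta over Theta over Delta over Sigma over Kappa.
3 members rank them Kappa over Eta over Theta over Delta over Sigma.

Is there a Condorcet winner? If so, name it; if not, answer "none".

none

Pairwise majorities:
Eta vs Delta: 3+4+1+4+3 = 15 for Eta, 8 for Delta — Eta by 15–8.
Eta vs Kappa: Eta is ranked higher on 3+4 = 7 ballots, Kappa on 16. Kappa wins 16–7.
Eta vs Theta: Eta is ranked higher on 3+3+4+3 = 13 ballots, Theta on 10. Eta wins 13–10.
Eta vs Sigma: Eta is ranked higher on 3+1+4+3 = 11 ballots, Sigma on 12. Sigma wins 12–11.
Delta vs Kappa: 3+5+4 = 12 for Delta, 11 for Kappa — Delta by 12–11.
Delta vs Theta: Delta is ranked higher on 3+3 = 6 ballots, Theta on 17. Theta wins 17–6.
Delta vs Sigma: 3+3+1+4+3 = 14 for Delta, 9 for Sigma — Delta by 14–9.
Kappa vs Theta: 3+3+4+1+3 = 14 for Kappa, 9 for Theta — Kappa by 14–9.
Kappa vs Sigma: Kappa is ranked higher on 3+4+1+3 = 11 ballots, Sigma on 12. Sigma wins 12–11.
Theta vs Sigma: Theta is ranked higher on 3+4+1+4+3 = 15 ballots, Sigma on 8. Theta wins 15–8.
Every book loses at least once (Eta loses to Kappa; Delta loses to Eta; Kappa loses to Delta; Theta loses to Eta; Sigma loses to Delta). The majority relation contains the cycle Eta > Delta > Kappa > Eta, so there is no Condorcet winner.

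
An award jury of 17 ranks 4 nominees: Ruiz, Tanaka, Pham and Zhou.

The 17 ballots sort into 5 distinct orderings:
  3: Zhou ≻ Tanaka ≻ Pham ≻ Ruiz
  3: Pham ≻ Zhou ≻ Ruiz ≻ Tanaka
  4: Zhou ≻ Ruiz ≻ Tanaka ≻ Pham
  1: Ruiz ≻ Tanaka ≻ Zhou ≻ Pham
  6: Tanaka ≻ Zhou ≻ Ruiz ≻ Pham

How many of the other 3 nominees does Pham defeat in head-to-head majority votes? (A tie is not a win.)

Pham against each rival (17 jurors):
Pham vs Ruiz: Ruiz, 11–6.
Pham–Tanaka: Tanaka 14–3.
Pham vs Zhou: 3 for Pham, 14 for Zhou — Zhou by 14–3.
Pham beats no one; loses to Ruiz, Tanaka, Zhou — 0 pairwise wins.

0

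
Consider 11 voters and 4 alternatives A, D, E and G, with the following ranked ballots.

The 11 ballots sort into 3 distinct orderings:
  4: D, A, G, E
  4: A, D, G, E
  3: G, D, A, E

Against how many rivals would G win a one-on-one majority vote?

1

G against each rival (11 voters):
G vs A: G is ranked higher on 3 ballots, A on 8. A wins 8–3.
G vs D: D wins 8–3.
G–E: G 11–0.
G beats E; loses to A, D — 1 pairwise win.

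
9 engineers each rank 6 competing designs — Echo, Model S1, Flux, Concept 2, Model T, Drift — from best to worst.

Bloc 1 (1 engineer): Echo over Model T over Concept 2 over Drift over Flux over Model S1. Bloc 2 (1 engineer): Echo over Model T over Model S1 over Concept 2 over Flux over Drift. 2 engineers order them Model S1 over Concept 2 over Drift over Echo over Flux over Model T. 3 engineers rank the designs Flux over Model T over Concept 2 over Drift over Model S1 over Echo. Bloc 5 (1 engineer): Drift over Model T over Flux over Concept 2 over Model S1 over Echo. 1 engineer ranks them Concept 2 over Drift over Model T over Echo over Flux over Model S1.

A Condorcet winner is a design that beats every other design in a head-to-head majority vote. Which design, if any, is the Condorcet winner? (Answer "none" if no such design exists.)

none

Pairwise majorities:
Echo vs Model S1: Model S1 wins 6–3.
Echo vs Flux: Echo, 5–4.
Echo vs Concept 2: Concept 2 wins 7–2.
Echo–Model T: Model T 5–4.
Echo vs Drift: Drift, 7–2.
Model S1 vs Flux: Flux, 6–3.
Model S1–Concept 2: Concept 2 6–3.
Model S1 vs Model T: Model T, 7–2.
Model S1–Drift: Drift 6–3.
Flux vs Concept 2: Concept 2, 5–4.
Flux vs Model T: Flux, 5–4.
Flux–Drift: Drift 5–4.
Concept 2 vs Model T: Model T wins 6–3.
Concept 2–Drift: Concept 2 8–1.
Model T vs Drift: Model T wins 5–4.
Every design loses at least once (Echo loses to Model S1; Model S1 loses to Flux; Flux loses to Echo; Concept 2 loses to Model T; Model T loses to Flux; Drift loses to Concept 2). The majority relation contains the cycle Echo > Flux > Model S1 > Echo, so there is no Condorcet winner.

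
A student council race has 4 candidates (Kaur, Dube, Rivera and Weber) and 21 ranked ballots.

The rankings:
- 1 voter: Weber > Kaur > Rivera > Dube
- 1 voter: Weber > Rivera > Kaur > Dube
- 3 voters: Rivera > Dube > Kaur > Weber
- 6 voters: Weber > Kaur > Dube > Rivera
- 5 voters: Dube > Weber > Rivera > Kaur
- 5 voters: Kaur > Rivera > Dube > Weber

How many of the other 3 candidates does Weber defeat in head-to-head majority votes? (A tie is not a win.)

2

Weber against each rival (21 voters):
Weber vs Kaur: Weber, 13–8.
Weber vs Dube: 8 to 13, Dube.
Weber vs Rivera: Weber is ranked higher on 1+1+6+5 = 13 ballots, Rivera on 8. Weber wins 13–8.
Weber beats Kaur, Rivera; loses to Dube — 2 pairwise wins.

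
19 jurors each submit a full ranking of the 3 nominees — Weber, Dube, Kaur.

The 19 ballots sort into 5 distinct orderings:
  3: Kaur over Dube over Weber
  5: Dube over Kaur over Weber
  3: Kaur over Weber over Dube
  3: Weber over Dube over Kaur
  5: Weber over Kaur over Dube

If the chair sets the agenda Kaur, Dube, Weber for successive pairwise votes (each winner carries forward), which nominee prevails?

Kaur

Round 1: Kaur vs Dube — 11–8, Kaur advances.
Round 2: Kaur vs Weber — 11–8, Kaur advances.
Kaur survives the agenda.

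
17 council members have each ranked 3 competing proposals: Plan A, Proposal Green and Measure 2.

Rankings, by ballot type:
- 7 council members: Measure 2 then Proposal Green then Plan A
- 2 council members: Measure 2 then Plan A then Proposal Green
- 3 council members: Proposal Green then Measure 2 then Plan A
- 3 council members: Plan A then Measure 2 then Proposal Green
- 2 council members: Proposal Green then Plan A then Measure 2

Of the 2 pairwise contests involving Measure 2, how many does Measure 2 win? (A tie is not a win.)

Measure 2 against each rival (17 council members):
Measure 2–Plan A: Measure 2 12–5.
Measure 2 vs Proposal Green: Measure 2 preferred on 7+2+3 = 12 ballots; Measure 2 wins 12–5.
Measure 2 beats Plan A, Proposal Green — 2 pairwise wins.

2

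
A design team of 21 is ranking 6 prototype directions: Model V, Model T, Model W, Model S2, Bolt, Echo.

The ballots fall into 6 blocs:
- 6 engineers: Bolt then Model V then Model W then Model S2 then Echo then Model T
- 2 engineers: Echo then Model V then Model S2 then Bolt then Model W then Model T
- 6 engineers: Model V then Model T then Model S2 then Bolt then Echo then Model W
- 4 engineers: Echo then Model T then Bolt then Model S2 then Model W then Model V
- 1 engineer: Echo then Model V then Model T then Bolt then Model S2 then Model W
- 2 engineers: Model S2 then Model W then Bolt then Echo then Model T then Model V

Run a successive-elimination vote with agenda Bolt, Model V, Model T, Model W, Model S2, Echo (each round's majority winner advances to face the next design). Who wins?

Echo

Round 1: Bolt vs Model V — 12–9, Bolt advances.
Round 2: Bolt vs Model T — 10–11, Model T advances.
Round 3: Model T vs Model W — 11–10, Model T advances.
Round 4: Model T vs Model S2 — 11–10, Model T advances.
Round 5: Model T vs Echo — 6–15, Echo advances.
Echo survives the agenda.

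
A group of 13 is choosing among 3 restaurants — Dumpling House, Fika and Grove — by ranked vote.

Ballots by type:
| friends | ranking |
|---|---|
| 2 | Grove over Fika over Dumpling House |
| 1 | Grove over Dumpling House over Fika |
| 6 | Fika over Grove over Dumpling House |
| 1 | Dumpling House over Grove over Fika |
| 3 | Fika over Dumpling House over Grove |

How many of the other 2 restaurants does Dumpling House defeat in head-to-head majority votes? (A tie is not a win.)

Dumpling House against each rival (13 friends):
Dumpling House vs Fika: Fika wins 11–2.
Dumpling House vs Grove: Grove, 9–4.
Dumpling House beats no one; loses to Fika, Grove — 0 pairwise wins.

0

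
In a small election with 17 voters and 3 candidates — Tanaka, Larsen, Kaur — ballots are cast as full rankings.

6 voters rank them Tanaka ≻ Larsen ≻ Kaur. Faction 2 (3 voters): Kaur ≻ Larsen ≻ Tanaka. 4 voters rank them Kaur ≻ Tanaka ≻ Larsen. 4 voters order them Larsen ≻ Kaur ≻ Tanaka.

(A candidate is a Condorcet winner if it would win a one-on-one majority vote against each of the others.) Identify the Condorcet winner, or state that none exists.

none

Pairwise majorities:
Tanaka–Larsen: Tanaka 10–7.
Tanaka–Kaur: Kaur 11–6.
Larsen–Kaur: Larsen 10–7.
No candidate is unbeaten: Tanaka loses to Kaur; Larsen loses to Tanaka; Kaur loses to Larsen. In particular Tanaka beats Larsen beats Kaur beats Tanaka is a majority cycle — no Condorcet winner exists.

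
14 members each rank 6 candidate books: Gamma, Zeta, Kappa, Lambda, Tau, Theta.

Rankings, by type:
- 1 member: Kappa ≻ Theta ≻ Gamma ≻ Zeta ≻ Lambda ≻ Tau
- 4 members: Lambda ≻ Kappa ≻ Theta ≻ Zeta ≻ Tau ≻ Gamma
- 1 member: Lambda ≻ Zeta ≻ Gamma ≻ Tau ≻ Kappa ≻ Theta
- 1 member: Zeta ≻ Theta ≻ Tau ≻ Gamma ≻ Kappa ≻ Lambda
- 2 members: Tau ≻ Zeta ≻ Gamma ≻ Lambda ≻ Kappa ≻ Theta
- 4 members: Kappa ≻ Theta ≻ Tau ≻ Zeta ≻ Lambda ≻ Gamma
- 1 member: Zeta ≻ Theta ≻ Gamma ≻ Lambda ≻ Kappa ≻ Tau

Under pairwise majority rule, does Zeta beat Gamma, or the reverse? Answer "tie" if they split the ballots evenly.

Ballots ranking Zeta above Gamma: 4 + 1 + 1 + 2 + 4 + 1 = 13.
Ballots ranking Gamma above Zeta: 14 − 13 = 1.
Zeta wins the head-to-head 13–1.

Zeta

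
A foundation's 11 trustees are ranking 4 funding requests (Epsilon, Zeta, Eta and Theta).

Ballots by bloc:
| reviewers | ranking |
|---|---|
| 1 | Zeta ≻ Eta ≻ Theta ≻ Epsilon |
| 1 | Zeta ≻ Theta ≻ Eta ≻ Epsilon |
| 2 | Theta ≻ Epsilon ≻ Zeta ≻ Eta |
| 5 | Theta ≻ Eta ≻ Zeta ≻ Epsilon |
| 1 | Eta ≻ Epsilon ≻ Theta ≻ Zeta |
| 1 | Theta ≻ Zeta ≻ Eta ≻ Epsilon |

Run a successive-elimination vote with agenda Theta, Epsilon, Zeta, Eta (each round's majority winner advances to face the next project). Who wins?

Theta

Round 1: Theta vs Epsilon — 10–1, Theta advances.
Round 2: Theta vs Zeta — 9–2, Theta advances.
Round 3: Theta vs Eta — 9–2, Theta advances.
The agenda winner is Theta.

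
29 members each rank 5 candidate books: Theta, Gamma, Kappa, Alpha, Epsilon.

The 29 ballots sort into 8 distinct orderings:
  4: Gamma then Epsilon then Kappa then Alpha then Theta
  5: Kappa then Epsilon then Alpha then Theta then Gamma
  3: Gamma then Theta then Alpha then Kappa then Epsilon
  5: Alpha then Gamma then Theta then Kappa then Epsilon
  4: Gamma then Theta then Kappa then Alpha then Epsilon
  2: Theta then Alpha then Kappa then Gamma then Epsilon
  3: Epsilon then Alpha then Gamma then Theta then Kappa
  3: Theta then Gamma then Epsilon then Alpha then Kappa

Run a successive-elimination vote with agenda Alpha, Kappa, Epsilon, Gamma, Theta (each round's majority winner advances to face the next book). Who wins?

Gamma

Round 1: Alpha vs Kappa — 16–13, Alpha advances.
Round 2: Alpha vs Epsilon — 14–15, Epsilon advances.
Round 3: Epsilon vs Gamma — 8–21, Gamma advances.
Round 4: Gamma vs Theta — 19–10, Gamma advances.
Gamma survives the agenda.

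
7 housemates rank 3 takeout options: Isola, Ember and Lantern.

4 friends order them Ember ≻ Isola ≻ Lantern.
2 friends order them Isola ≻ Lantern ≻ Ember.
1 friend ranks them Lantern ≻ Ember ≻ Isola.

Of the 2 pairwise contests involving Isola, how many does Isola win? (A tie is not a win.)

Isola against each rival (7 friends):
Isola vs Ember: Isola preferred on 2 ballots; Ember wins 5–2.
Isola vs Lantern: 4+2 = 6 for Isola, 1 for Lantern — Isola by 6–1.
Isola beats Lantern; loses to Ember — 1 pairwise win.

1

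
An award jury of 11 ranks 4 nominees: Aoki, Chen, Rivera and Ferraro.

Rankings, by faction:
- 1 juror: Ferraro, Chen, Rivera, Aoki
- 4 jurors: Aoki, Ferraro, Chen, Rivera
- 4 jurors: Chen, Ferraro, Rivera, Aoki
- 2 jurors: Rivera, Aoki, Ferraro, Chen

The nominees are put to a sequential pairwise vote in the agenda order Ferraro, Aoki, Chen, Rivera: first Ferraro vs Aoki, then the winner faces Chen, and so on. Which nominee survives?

Rivera

Round 1: Ferraro vs Aoki — 5–6, Aoki advances.
Round 2: Aoki vs Chen — 6–5, Aoki advances.
Round 3: Aoki vs Rivera — 4–7, Rivera advances.
The agenda winner is Rivera.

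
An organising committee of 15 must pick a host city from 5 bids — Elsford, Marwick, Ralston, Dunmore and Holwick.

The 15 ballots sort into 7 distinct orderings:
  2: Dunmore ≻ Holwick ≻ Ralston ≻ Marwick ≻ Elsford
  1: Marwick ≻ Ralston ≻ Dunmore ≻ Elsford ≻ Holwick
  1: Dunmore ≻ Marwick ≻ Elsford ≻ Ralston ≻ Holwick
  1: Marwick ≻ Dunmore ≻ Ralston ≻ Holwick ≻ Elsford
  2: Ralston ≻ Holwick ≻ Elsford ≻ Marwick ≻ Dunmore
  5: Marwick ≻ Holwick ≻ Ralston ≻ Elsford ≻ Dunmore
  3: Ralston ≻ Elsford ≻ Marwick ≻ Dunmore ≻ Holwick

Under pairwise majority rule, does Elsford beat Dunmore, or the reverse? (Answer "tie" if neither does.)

Elsford

Ballots ranking Elsford above Dunmore: 2 + 5 + 3 = 10.
Ballots ranking Dunmore above Elsford: 15 − 10 = 5.
Elsford wins the head-to-head 10–5.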